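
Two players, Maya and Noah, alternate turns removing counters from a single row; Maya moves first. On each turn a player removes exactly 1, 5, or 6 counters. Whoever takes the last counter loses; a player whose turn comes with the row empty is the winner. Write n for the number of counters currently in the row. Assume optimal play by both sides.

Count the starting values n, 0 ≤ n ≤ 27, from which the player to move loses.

9

Classify positions by backward induction: terminal positions (no move available) are W. From any other position, the mover wins iff some move reaches an L.
n=0: no move; the opponent has just taken the last counter and therefore loses → W
n=1: L (sole option 0(W) is W)
n=2: W (go to 1, an L position)
n=3: L (sole option 2(W) is W)
n=4: W (go to 3, an L position)
n=5: L (options 4(W), 0(W) are all W)
n=6: W (go to 5, an L position)
n=7: W (go to 1, an L position)
n=8: W (go to 3, an L position)
n=9: W (go to 3, an L position)
n=10: W (go to 5, an L position)
n=11: W (go to 5, an L position)
n=12: L (options 11(W), 7(W), 6(W) are all W)
n=13: W (go to 12, an L position)
n=14: L (options 13(W), 9(W), 8(W) are all W)
n=15: W (go to 14, an L position)
n=16: L (options 15(W), 11(W), 10(W) are all W)
n=17: W (go to 16, an L position)
n=18: W (go to 12, an L position)
n=19: W (go to 14, an L position)
n=20: W (go to 14, an L position)
n=21: W (go to 16, an L position)
n=22: W (go to 16, an L position)
n=23: L (options 22(W), 18(W), 17(W) are all W)
n=24: W (go to 23, an L position)
n=25: L (options 24(W), 20(W), 19(W) are all W)
n=26: W (go to 25, an L position)
n=27: L (options 26(W), 22(W), 21(W) are all W)
L entries with 0 ≤ n ≤ 27: n = 1, 3, 5, 12, 14, 16, 23, 25, 27; that makes 9.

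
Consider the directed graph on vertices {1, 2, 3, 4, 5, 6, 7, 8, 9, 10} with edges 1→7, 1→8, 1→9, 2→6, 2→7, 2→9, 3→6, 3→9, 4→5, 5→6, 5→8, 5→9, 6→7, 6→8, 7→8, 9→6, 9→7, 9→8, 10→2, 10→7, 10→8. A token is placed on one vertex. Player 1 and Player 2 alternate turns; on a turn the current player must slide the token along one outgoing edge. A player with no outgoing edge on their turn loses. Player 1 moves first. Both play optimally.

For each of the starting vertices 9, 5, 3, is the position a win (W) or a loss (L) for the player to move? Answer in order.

9: W, 5: W, 3: L

Build the W/L table. Terminal = L. A non-terminal position is W if it has a move to some L; otherwise it is L.
Every edge goes from a vertex to one that appears earlier in the order 8, 7, 6, 9, 1, 2, 5, 3, 4, 10, so processing vertices in that order labels each vertex after all of its successors.
8: no outgoing edge → L
7: reaches L-position 8 → W
6: reaches L-position 8 → W
9: reaches L-position 8 → W
1: reaches L-position 8 → W
2: only reaches 9(W), 6(W), 7(W), all W → L
5: reaches L-position 8 → W
3: only reaches 9(W), 6(W), all W → L
4: only reaches 5(W), which is W → L
10: reaches L-position 2 → W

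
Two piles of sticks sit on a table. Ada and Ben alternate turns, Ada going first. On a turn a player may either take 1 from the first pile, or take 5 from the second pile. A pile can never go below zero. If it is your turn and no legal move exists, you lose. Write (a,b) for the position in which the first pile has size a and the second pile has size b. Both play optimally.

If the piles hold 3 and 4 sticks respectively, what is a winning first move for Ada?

Move to (2,4).

Label each position W (a win for the player to move) or L (a loss). A position with no legal move is L; any other position is W exactly when some move reaches an L, and L when every move reaches a W.
No move ever increases a pile, so every position that can arise here has a ≤ 3 and b ≤ 4; it is enough to label the cells with 0 ≤ a ≤ 3 and 0 ≤ b ≤ 4.
Every move lowers a or b (never raises either), so fill the grid row by row in increasing a, and left to right within a row: each cell's successors are then already labelled.
      b=0  b=1  b=2  b=3  b=4
a=0:    L    L    L    L    L
a=1:    W    W    W    W    W
a=2:    L    L    L    L    L
a=3:    W    W    W    W    W
Cells with no legal move (terminal, hence L): (0,0), (0,1), (0,2), (0,3), (0,4).
The remaining L cells, each justified by listing all of its moves:
(2,0): only reaches (1,0)(W), which is W → L
(2,1): only reaches (1,1)(W), which is W → L
(2,2): only reaches (1,2)(W), which is W → L
(2,3): only reaches (1,3)(W), which is W → L
(2,4): only reaches (1,4)(W), which is W → L
Every other cell has at least one move into one of the L cells above, so it is W.
From (3,4), the L positions reachable in one move are: (2,4).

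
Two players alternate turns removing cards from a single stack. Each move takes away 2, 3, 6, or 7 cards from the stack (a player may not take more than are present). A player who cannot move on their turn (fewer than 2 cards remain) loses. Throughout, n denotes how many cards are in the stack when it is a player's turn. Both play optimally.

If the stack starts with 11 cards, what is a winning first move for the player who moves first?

Remove 2, leaving 9.

Classify positions by backward induction: terminal positions (no move available) are L. From any other position, the mover wins iff some move reaches an L.
n=0: no move → L
n=1: no move → L
n=2: →0(L), so W
n=3: →1(L), so W
n=4: →1(L), so W
n=5: →3(W), 2(W) — all W, so L
n=6: →0(L), so W
n=7: →5(L), so W
n=8: →5(L), so W
n=9: →7(W), 6(W), 3(W), 2(W) — all W, so L
n=10: →8(W), 7(W), 4(W), 3(W) — all W, so L
n=11: →9(L), so W
From 11, the L positions reachable in one move are: 9, 5. Any move reaching one of these is winning.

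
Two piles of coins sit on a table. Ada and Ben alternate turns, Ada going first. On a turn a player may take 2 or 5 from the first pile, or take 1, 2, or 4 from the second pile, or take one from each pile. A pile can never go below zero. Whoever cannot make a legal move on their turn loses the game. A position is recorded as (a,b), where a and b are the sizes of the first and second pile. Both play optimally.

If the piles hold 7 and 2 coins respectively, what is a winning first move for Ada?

Move to (5,2).

Build the W/L table. Terminal = L. A non-terminal position is W if it has a move to some L; otherwise it is L.
No move ever increases a pile, so every position that can arise here has a ≤ 7 and b ≤ 2; it is enough to label the cells with 0 ≤ a ≤ 7 and 0 ≤ b ≤ 2.
Every move lowers a or b (never raises either), so fill the grid row by row in increasing a, and left to right within a row: each cell's successors are then already labelled.
      b=0  b=1  b=2
a=0:    L    W    W
a=1:    L    W    W
a=2:    W    W    L
a=3:    W    L    W
a=4:    L    W    W
a=5:    W    W    L
a=6:    W    L    W
a=7:    L    W    W
Cells with no legal move (terminal, hence L): (0,0), (1,0).
The remaining L cells, each justified by listing all of its moves:
(2,2): only reaches (0,2)(W), (2,1)(W), (2,0)(W), (1,1)(W), all W → L
(3,1): only reaches (1,1)(W), (3,0)(W), (2,0)(W), all W → L
(4,0): only reaches (2,0)(W), which is W → L
(5,2): only reaches (3,2)(W), (0,2)(W), (5,1)(W), (5,0)(W), (4,1)(W), all W → L
(6,1): only reaches (4,1)(W), (1,1)(W), (6,0)(W), (5,0)(W), all W → L
(7,0): only reaches (5,0)(W), (2,0)(W), all W → L
Every other cell has at least one move into one of the L cells above, so it is W.
From (7,2), the L positions reachable in one move are: (5,2), (2,2), (7,0), (6,1). Any move reaching one of these is winning.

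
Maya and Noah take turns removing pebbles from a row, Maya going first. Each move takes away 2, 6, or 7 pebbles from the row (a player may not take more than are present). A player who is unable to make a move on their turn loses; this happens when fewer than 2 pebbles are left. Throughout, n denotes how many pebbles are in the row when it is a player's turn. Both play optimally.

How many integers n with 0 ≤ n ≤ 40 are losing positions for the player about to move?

17

Label each position W (a win for the player to move) or L (a loss). A position with no legal move is L; any other position is W exactly when some move reaches an L, and L when every move reaches a W.
n=0: no move → L
n=1: no move → L
n=2: →0(L), so W
n=3: →1(L), so W
n=4: →2(W) only, which is W, so L
n=5: →3(W) only, which is W, so L
n=6: →4(L), so W
n=7: →5(L), so W
n=8: →1(L), so W
n=9: →7(W), 3(W), 2(W) — all W, so L
n=10: →4(L), so W
n=11: →9(L), so W
n=12: →5(L), so W
n=13: →11(W), 7(W), 6(W) — all W, so L
n=14: →12(W), 8(W), 7(W) — all W, so L
n=15: →13(L), so W
n=16: →14(L), so W
n=17: →15(W), 11(W), 10(W) — all W, so L
n=18: →16(W), 12(W), 11(W) — all W, so L
n=19: →17(L), so W
n=20: →18(L), so W
n=21: →14(L), so W
n=22: →20(W), 16(W), 15(W) — all W, so L
n=23: →17(L), so W
n=24: →22(L), so W
n=25: →18(L), so W
n=26: →24(W), 20(W), 19(W) — all W, so L
n=27: →25(W), 21(W), 20(W) — all W, so L
n=28: →26(L), so W
n=29: →27(L), so W
n=30: →28(W), 24(W), 23(W) — all W, so L
n=31: →29(W), 25(W), 24(W) — all W, so L
n=32: →30(L), so W
n=33: →31(L), so W
n=34: →27(L), so W
n=35: →33(W), 29(W), 28(W) — all W, so L
n=36: →30(L), so W
n=37: →35(L), so W
n=38: →31(L), so W
n=39: →37(W), 33(W), 32(W) — all W, so L
n=40: →38(W), 34(W), 33(W) — all W, so L
L entries with 0 ≤ n ≤ 40: n = 0, 1, 4, 5, 9, 13, 14, 17, 18, 22, 26, 27, 30, 31, 35, 39, 40; that makes 17.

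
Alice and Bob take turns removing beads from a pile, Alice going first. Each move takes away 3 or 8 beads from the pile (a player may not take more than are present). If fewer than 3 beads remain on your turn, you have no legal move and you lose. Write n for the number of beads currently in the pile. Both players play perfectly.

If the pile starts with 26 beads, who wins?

Compute win/loss labels from the base case upward. A position with no move is L. Any other position is W if it can reach an L in one move, else L.
n=0: no move → L
n=1: no move → L
n=2: no move → L
n=3: can move to 0, which is L ⇒ W
n=4: can move to 1, which is L ⇒ W
n=5: can move to 2, which is L ⇒ W
n=6: the only move is to 3(W), a W ⇒ L
n=7: the only move is to 4(W), a W ⇒ L
n=8: can move to 0, which is L ⇒ W
n=9: can move to 6, which is L ⇒ W
n=10: can move to 7, which is L ⇒ W
n=11: moves to 8(W), 3(W); every one is W ⇒ L
n=12: moves to 9(W), 4(W); every one is W ⇒ L
n=13: moves to 10(W), 5(W); every one is W ⇒ L
n=14: can move to 11, which is L ⇒ W
n=15: can move to 12, which is L ⇒ W
n=16: can move to 13, which is L ⇒ W
n=17: moves to 14(W), 9(W); every one is W ⇒ L
n=18: moves to 15(W), 10(W); every one is W ⇒ L
n=19: can move to 11, which is L ⇒ W
n=20: can move to 17, which is L ⇒ W
n=21: can move to 18, which is L ⇒ W
n=22: moves to 19(W), 14(W); every one is W ⇒ L
n=23: moves to 20(W), 15(W); every one is W ⇒ L
n=24: moves to 21(W), 16(W); every one is W ⇒ L
n=25: can move to 22, which is L ⇒ W
n=26: can move to 23, which is L ⇒ W
The starting position 26 is W: Alice should remove 3, leaving 23, handing over an L position.

Alice wins.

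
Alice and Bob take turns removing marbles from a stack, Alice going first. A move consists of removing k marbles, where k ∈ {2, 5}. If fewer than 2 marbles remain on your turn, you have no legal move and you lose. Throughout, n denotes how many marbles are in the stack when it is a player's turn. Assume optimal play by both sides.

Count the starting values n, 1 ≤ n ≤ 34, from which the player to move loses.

14

Use the standard recursion: the mover loses at a terminal position; elsewhere, the mover wins exactly when some move hands the opponent an L position.
n=0: no move → L
n=1: no move → L
n=2: →0(L), so W
n=3: →1(L), so W
n=4: →2(W) only, which is W, so L
n=5: →0(L), so W
n=6: →4(L), so W
n=7: →5(W), 2(W) — all W, so L
n=8: →6(W), 3(W) — all W, so L
n=9: →7(L), so W
n=10: →8(L), so W
n=11: →9(W), 6(W) — all W, so L
n=12: →7(L), so W
n=13: →11(L), so W
n=14: →12(W), 9(W) — all W, so L
n=15: →13(W), 10(W) — all W, so L
n=16: →14(L), so W
n=17: →15(L), so W
n=18: →16(W), 13(W) — all W, so L
n=19: →14(L), so W
n=20: →18(L), so W
n=21: →19(W), 16(W) — all W, so L
n=22: →20(W), 17(W) — all W, so L
n=23: →21(L), so W
n=24: →22(L), so W
n=25: →23(W), 20(W) — all W, so L
n=26: →21(L), so W
n=27: →25(L), so W
n=28: →26(W), 23(W) — all W, so L
n=29: →27(W), 24(W) — all W, so L
n=30: →28(L), so W
n=31: →29(L), so W
n=32: →30(W), 27(W) — all W, so L
n=33: →28(L), so W
n=34: →32(L), so W
L entries with 1 ≤ n ≤ 34 (n=0 is outside the asked range and is not counted): n = 1, 4, 7, 8, 11, 14, 15, 18, 21, 22, 25, 28, 29, 32; that makes 14.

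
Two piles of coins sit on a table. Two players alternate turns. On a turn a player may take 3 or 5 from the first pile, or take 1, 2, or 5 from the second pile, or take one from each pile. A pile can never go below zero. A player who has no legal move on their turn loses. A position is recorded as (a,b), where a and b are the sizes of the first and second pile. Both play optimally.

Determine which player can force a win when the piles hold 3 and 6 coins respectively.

The first player wins.

Work bottom-up. With no move the player to move loses. Otherwise the position is W if at least one move leads to an L position for the opponent, and L if every move leads to a W.
No move ever increases a pile, so every position that can arise here has a ≤ 3 and b ≤ 6; it is enough to label the cells with 0 ≤ a ≤ 3 and 0 ≤ b ≤ 6.
Every move lowers a or b (never raises either), so fill the grid row by row in increasing a, and left to right within a row: each cell's successors are then already labelled.
      b=0  b=1  b=2  b=3  b=4  b=5  b=6
a=0:    L    W    W    L    W    W    L
a=1:    L    W    W    L    W    W    L
a=2:    L    W    W    L    W    W    L
a=3:    W    W    L    W    W    L    W
Cells with no legal move (terminal, hence L): (0,0), (1,0), (2,0).
The remaining L cells, each justified by listing all of its moves:
(0,3): L (options (0,2)(W), (0,1)(W) are all W)
(0,6): L (options (0,5)(W), (0,4)(W), (0,1)(W) are all W)
(1,3): L (options (1,2)(W), (1,1)(W), (0,2)(W) are all W)
(1,6): L (options (1,5)(W), (1,4)(W), (1,1)(W), (0,5)(W) are all W)
(2,3): L (options (2,2)(W), (2,1)(W), (1,2)(W) are all W)
(2,6): L (options (2,5)(W), (2,4)(W), (2,1)(W), (1,5)(W) are all W)
(3,2): L (options (0,2)(W), (3,1)(W), (3,0)(W), (2,1)(W) are all W)
(3,5): L (options (0,5)(W), (3,4)(W), (3,3)(W), (3,0)(W), (2,4)(W) are all W)
Every other cell has at least one move into one of the L cells above, so it is W.
The starting position (3,6) is W: the player to move should move to (0,6), handing over an L position.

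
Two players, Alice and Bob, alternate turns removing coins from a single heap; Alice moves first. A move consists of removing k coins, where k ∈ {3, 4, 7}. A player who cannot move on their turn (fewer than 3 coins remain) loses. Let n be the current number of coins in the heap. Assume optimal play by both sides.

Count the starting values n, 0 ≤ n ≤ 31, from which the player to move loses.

11

Use the standard recursion: the mover loses at a terminal position; elsewhere, the mover wins exactly when some move hands the opponent an L position.
n=0: no move → L
n=1: no move → L
n=2: no move → L
n=3: W (go to 0, an L position)
n=4: W (go to 1, an L position)
n=5: W (go to 2, an L position)
n=6: W (go to 2, an L position)
n=7: W (go to 0, an L position)
n=8: W (go to 1, an L position)
n=9: W (go to 2, an L position)
n=10: L (options 7(W), 6(W), 3(W) are all W)
n=11: L (options 8(W), 7(W), 4(W) are all W)
n=12: L (options 9(W), 8(W), 5(W) are all W)
n=13: W (go to 10, an L position)
n=14: W (go to 11, an L position)
n=15: W (go to 12, an L position)
n=16: W (go to 12, an L position)
n=17: W (go to 10, an L position)
n=18: W (go to 11, an L position)
n=19: W (go to 12, an L position)
n=20: L (options 17(W), 16(W), 13(W) are all W)
n=21: L (options 18(W), 17(W), 14(W) are all W)
n=22: L (options 19(W), 18(W), 15(W) are all W)
n=23: W (go to 20, an L position)
n=24: W (go to 21, an L position)
n=25: W (go to 22, an L position)
n=26: W (go to 22, an L position)
n=27: W (go to 20, an L position)
n=28: W (go to 21, an L position)
n=29: W (go to 22, an L position)
n=30: L (options 27(W), 26(W), 23(W) are all W)
n=31: L (options 28(W), 27(W), 24(W) are all W)
L entries with 0 ≤ n ≤ 31: n = 0, 1, 2, 10, 11, 12, 20, 21, 22, 30, 31; that makes 11.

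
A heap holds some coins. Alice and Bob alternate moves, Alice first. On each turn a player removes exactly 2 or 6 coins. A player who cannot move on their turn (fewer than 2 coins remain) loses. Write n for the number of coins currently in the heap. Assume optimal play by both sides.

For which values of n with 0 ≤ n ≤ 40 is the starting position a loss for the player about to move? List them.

Positions with no move are L. A position that does have a move is losing for the player to move precisely when every available move leads to a winning position for the opponent. Fill in the labels:
n=0: no move → L
n=1: no move → L
n=2: →0(L), so W
n=3: →1(L), so W
n=4: →2(W) only, which is W, so L
n=5: →3(W) only, which is W, so L
n=6: →4(L), so W
n=7: →5(L), so W
n=8: →6(W), 2(W) — all W, so L
n=9: →7(W), 3(W) — all W, so L
n=10: →8(L), so W
n=11: →9(L), so W
n=12: →10(W), 6(W) — all W, so L
n=13: →11(W), 7(W) — all W, so L
n=14: →12(L), so W
n=15: →13(L), so W
n=16: →14(W), 10(W) — all W, so L
n=17: →15(W), 11(W) — all W, so L
n=18: →16(L), so W
n=19: →17(L), so W
n=20: →18(W), 14(W) — all W, so L
n=21: →19(W), 15(W) — all W, so L
n=22: →20(L), so W
n=23: →21(L), so W
n=24: →22(W), 18(W) — all W, so L
n=25: →23(W), 19(W) — all W, so L
n=26: →24(L), so W
n=27: →25(L), so W
n=28: →26(W), 22(W) — all W, so L
n=29: →27(W), 23(W) — all W, so L
n=30: →28(L), so W
n=31: →29(L), so W
n=32: →30(W), 26(W) — all W, so L
n=33: →31(W), 27(W) — all W, so L
n=34: →32(L), so W
n=35: →33(L), so W
n=36: →34(W), 30(W) — all W, so L
n=37: →35(W), 31(W) — all W, so L
n=38: →36(L), so W
n=39: →37(L), so W
n=40: →38(W), 34(W) — all W, so L
Reading off the rows marked L gives the requested list; there are 21 such values of n.

0, 1, 4, 5, 8, 9, 12, 13, 16, 17, 20, 21, 24, 25, 28, 29, 32, 33, 36, 37, 40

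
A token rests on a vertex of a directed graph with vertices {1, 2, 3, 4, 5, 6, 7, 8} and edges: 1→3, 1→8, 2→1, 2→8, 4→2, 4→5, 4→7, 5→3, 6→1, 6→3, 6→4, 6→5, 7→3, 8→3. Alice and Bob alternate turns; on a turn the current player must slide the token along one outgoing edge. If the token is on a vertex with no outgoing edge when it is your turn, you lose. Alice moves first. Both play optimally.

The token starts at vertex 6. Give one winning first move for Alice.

Positions with no move are L. A position that does have a move is losing for the player to move precisely when every available move leads to a winning position for the opponent. Fill in the labels:
Every edge goes from a vertex to one that appears earlier in the order 3, 8, 1, 5, 7, 2, 4, 6, so processing vertices in that order labels each vertex after all of its successors.
3: no outgoing edge → L
8: can move to 3, which is L ⇒ W
1: can move to 3, which is L ⇒ W
5: can move to 3, which is L ⇒ W
7: can move to 3, which is L ⇒ W
2: moves to 1(W), 8(W); every one is W ⇒ L
4: can move to 2, which is L ⇒ W
6: can move to 3, which is L ⇒ W
From 6, the L positions reachable in one move are: 3.

Move to 3.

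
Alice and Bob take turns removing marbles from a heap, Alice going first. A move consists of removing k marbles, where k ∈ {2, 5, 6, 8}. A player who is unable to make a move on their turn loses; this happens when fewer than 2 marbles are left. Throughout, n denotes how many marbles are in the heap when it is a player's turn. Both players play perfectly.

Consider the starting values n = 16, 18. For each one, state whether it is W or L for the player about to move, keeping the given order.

16: W, 18: L

Positions with no move are L. A position that does have a move is losing for the player to move precisely when every available move leads to a winning position for the opponent. Fill in the labels:
n=0: no move → L
n=1: no move → L
n=2: reaches L-position 0 → W
n=3: reaches L-position 1 → W
n=4: only reaches 2(W), which is W → L
n=5: reaches L-position 0 → W
n=6: reaches L-position 4 → W
n=7: reaches L-position 1 → W
n=8: reaches L-position 0 → W
n=9: reaches L-position 4 → W
n=10: reaches L-position 4 → W
n=11: only reaches 9(W), 6(W), 5(W), 3(W), all W → L
n=12: reaches L-position 4 → W
n=13: reaches L-position 11 → W
n=14: only reaches 12(W), 9(W), 8(W), 6(W), all W → L
n=15: only reaches 13(W), 10(W), 9(W), 7(W), all W → L
n=16: reaches L-position 14 → W
n=17: reaches L-position 15 → W
n=18: only reaches 16(W), 13(W), 12(W), 10(W), all W → L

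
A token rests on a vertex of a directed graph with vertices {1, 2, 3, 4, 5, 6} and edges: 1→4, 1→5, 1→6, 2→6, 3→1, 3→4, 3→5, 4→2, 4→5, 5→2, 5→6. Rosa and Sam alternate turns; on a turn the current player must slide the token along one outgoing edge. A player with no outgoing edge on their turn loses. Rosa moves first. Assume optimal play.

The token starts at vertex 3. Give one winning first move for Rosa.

Classify positions by backward induction: terminal positions (no move available) are L. From any other position, the mover wins iff some move reaches an L.
Every edge goes from a vertex to one that appears earlier in the order 6, 2, 5, 4, 1, 3, so processing vertices in that order labels each vertex after all of its successors.
6: no outgoing edge → L
2: can move to 6, which is L ⇒ W
5: can move to 6, which is L ⇒ W
4: moves to 5(W), 2(W); every one is W ⇒ L
1: can move to 4, which is L ⇒ W
3: can move to 4, which is L ⇒ W
From 3, the L positions reachable in one move are: 4.

Move to 4.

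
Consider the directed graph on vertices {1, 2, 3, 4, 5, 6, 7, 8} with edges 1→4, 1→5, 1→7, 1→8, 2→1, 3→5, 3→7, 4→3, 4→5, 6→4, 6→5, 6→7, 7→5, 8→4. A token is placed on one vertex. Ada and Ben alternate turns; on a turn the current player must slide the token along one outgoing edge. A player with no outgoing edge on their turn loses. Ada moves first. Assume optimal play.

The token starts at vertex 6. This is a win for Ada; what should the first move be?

Use the standard recursion: the mover loses at a terminal position; elsewhere, the mover wins exactly when some move hands the opponent an L position.
Every edge goes from a vertex to one that appears earlier in the order 5, 7, 3, 4, 8, 6, 1, 2, so processing vertices in that order labels each vertex after all of its successors.
5: no outgoing edge → L
7: →5(L), so W
3: →5(L), so W
4: →5(L), so W
8: →4(W) only, which is W, so L
6: →5(L), so W
1: →8(L), so W
2: →1(W) only, which is W, so L
From 6, the L positions reachable in one move are: 5.

Move to 5.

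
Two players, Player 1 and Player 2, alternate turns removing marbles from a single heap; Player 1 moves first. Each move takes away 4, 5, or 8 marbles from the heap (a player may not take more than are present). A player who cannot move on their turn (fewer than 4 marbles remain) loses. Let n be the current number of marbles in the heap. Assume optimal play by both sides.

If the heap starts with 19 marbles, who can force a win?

Player 1 wins.

Build the W/L table. Terminal = L. A non-terminal position is W if it has a move to some L; otherwise it is L.
n=0: no move → L
n=1: no move → L
n=2: no move → L
n=3: no move → L
n=4: reaches L-position 0 → W
n=5: reaches L-position 1 → W
n=6: reaches L-position 2 → W
n=7: reaches L-position 3 → W
n=8: reaches L-position 3 → W
n=9: reaches L-position 1 → W
n=10: reaches L-position 2 → W
n=11: reaches L-position 3 → W
n=12: only reaches 8(W), 7(W), 4(W), all W → L
n=13: only reaches 9(W), 8(W), 5(W), all W → L
n=14: only reaches 10(W), 9(W), 6(W), all W → L
n=15: only reaches 11(W), 10(W), 7(W), all W → L
n=16: reaches L-position 12 → W
n=17: reaches L-position 13 → W
n=18: reaches L-position 14 → W
n=19: reaches L-position 15 → W
From 19 Player 1 can remove 4, leaving 15, reaching an L position.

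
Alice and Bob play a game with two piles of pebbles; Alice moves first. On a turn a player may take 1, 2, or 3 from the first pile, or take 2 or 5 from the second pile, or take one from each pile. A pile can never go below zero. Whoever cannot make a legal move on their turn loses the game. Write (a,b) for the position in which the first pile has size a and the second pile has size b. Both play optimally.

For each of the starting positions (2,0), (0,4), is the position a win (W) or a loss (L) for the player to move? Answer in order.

Use the standard recursion: the mover loses at a terminal position; elsewhere, the mover wins exactly when some move hands the opponent an L position.
No move ever increases a pile, so every position that can arise here has a ≤ 2 and b ≤ 4; it is enough to label the cells with 0 ≤ a ≤ 2 and 0 ≤ b ≤ 4.
Every move lowers a or b (never raises either), so fill the grid row by row in increasing a, and left to right within a row: each cell's successors are then already labelled.
      b=0  b=1  b=2  b=3  b=4
a=0:    L    L    W    W    L
a=1:    W    W    W    L    W
a=2:    W    W    L    W    W
Cells with no legal move (terminal, hence L): (0,0), (0,1).
The remaining L cells, each justified by listing all of its moves:
(0,4): only reaches (0,2)(W), which is W → L
(1,3): only reaches (0,3)(W), (1,1)(W), (0,2)(W), all W → L
(2,2): only reaches (1,2)(W), (0,2)(W), (2,0)(W), (1,1)(W), all W → L
Every other cell has at least one move into one of the L cells above, so it is W.
(2,0): the move to (0,0) reaches an L cell, so W
(0,4): one of the L cells justified above, so L

(2,0): W, (0,4): L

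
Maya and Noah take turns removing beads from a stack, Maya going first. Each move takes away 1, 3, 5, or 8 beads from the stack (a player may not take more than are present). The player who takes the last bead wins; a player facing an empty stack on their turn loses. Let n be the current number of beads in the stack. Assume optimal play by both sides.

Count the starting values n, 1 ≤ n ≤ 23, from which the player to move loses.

7

Positions with no move are L. A position that does have a move is losing for the player to move precisely when every available move leads to a winning position for the opponent. Fill in the labels:
n=0: no move → L
n=1: can move to 0, which is L ⇒ W
n=2: the only move is to 1(W), a W ⇒ L
n=3: can move to 2, which is L ⇒ W
n=4: moves to 3(W), 1(W); every one is W ⇒ L
n=5: can move to 4, which is L ⇒ W
n=6: moves to 5(W), 3(W), 1(W); every one is W ⇒ L
n=7: can move to 6, which is L ⇒ W
n=8: can move to 0, which is L ⇒ W
n=9: can move to 6, which is L ⇒ W
n=10: can move to 2, which is L ⇒ W
n=11: can move to 6, which is L ⇒ W
n=12: can move to 4, which is L ⇒ W
n=13: moves to 12(W), 10(W), 8(W), 5(W); every one is W ⇒ L
n=14: can move to 13, which is L ⇒ W
n=15: moves to 14(W), 12(W), 10(W), 7(W); every one is W ⇒ L
n=16: can move to 15, which is L ⇒ W
n=17: moves to 16(W), 14(W), 12(W), 9(W); every one is W ⇒ L
n=18: can move to 17, which is L ⇒ W
n=19: moves to 18(W), 16(W), 14(W), 11(W); every one is W ⇒ L
n=20: can move to 19, which is L ⇒ W
n=21: can move to 13, which is L ⇒ W
n=22: can move to 19, which is L ⇒ W
n=23: can move to 15, which is L ⇒ W
L entries with 1 ≤ n ≤ 23 (n=0 is outside the asked range and is not counted): n = 2, 4, 6, 13, 15, 17, 19; that makes 7.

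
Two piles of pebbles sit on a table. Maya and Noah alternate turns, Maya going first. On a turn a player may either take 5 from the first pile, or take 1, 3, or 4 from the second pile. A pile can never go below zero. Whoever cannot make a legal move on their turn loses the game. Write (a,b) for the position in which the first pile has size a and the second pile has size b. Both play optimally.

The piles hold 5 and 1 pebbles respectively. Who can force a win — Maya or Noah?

Noah wins.

Classify positions by backward induction: terminal positions (no move available) are L. From any other position, the mover wins iff some move reaches an L.
No move ever increases a pile, so every position that can arise here has a ≤ 5 and b ≤ 1; it is enough to label the cells with 0 ≤ a ≤ 5 and 0 ≤ b ≤ 1.
Every move lowers a or b (never raises either), so fill the grid row by row in increasing a, and left to right within a row: each cell's successors are then already labelled.
      b=0  b=1
a=0:    L    W
a=1:    L    W
a=2:    L    W
a=3:    L    W
a=4:    L    W
a=5:    W    L
Cells with no legal move (terminal, hence L): (0,0), (1,0), (2,0), (3,0), (4,0).
The remaining L cells, each justified by listing all of its moves:
(5,1): →(0,1)(W), (5,0)(W) — all W, so L
Every other cell has at least one move into one of the L cells above, so it is W.
Every move from (5,1) reaches a W position, so the mover loses.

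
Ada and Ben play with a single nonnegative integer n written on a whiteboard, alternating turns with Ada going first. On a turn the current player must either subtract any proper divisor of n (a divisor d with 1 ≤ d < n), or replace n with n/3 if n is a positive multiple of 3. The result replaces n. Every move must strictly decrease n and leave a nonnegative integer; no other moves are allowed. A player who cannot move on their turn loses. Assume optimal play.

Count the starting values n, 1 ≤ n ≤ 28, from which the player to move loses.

Work bottom-up. With no move the player to move loses. Otherwise the position is W if at least one move leads to an L position for the opponent, and L if every move leads to a W.
n=0: no move → L
n=1: no move → L
n=2: →1(L), so W
n=3: →1(L), so W
n=4: →2(W), 3(W) — all W, so L
n=5: →4(L), so W
n=6: →4(L), so W
n=7: →6(W) only, which is W, so L
n=8: →4(L), so W
n=9: →3(W), 6(W), 8(W) — all W, so L
n=10: →9(L), so W
n=11: →10(W) only, which is W, so L
n=12: →4(L), so W
n=13: →12(W) only, which is W, so L
n=14: →7(L), so W
n=15: →5(W), 10(W), 12(W), 14(W) — all W, so L
n=16: →15(L), so W
n=17: →16(W) only, which is W, so L
n=18: →9(L), so W
n=19: →18(W) only, which is W, so L
n=20: →15(L), so W
n=21: →7(L), so W
n=22: →11(L), so W
n=23: →22(W) only, which is W, so L
n=24: →23(L), so W
n=25: →20(W), 24(W) — all W, so L
n=26: →13(L), so W
n=27: →9(L), so W
n=28: →14(W), 21(W), 24(W), 26(W), 27(W) — all W, so L
L entries with 1 ≤ n ≤ 28 (n=0 is outside the asked range and is not counted): n = 1, 4, 7, 9, 11, 13, 15, 17, 19, 23, 25, 28; that makes 12.

12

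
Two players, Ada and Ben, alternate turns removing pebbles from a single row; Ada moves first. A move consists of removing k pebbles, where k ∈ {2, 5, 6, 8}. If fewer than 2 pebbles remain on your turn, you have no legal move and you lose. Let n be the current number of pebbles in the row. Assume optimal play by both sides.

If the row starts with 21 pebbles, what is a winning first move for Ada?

Remove 6, leaving 15.

Label each position W (a win for the player to move) or L (a loss). A position with no legal move is L; any other position is W exactly when some move reaches an L, and L when every move reaches a W.
n=0: no move → L
n=1: no move → L
n=2: W (go to 0, an L position)
n=3: W (go to 1, an L position)
n=4: L (sole option 2(W) is W)
n=5: W (go to 0, an L position)
n=6: W (go to 4, an L position)
n=7: W (go to 1, an L position)
n=8: W (go to 0, an L position)
n=9: W (go to 4, an L position)
n=10: W (go to 4, an L position)
n=11: L (options 9(W), 6(W), 5(W), 3(W) are all W)
n=12: W (go to 4, an L position)
n=13: W (go to 11, an L position)
n=14: L (options 12(W), 9(W), 8(W), 6(W) are all W)
n=15: L (options 13(W), 10(W), 9(W), 7(W) are all W)
n=16: W (go to 14, an L position)
n=17: W (go to 15, an L position)
n=18: L (options 16(W), 13(W), 12(W), 10(W) are all W)
n=19: W (go to 14, an L position)
n=20: W (go to 18, an L position)
n=21: W (go to 15, an L position)
From 21, the L positions reachable in one move are: 15.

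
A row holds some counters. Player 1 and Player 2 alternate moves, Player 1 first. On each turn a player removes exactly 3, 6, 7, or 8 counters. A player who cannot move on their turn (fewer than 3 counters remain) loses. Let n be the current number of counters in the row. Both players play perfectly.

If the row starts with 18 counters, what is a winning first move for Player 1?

Classify positions by backward induction: terminal positions (no move available) are L. From any other position, the mover wins iff some move reaches an L.
n=0: no move → L
n=1: no move → L
n=2: no move → L
n=3: can move to 0, which is L ⇒ W
n=4: can move to 1, which is L ⇒ W
n=5: can move to 2, which is L ⇒ W
n=6: can move to 0, which is L ⇒ W
n=7: can move to 1, which is L ⇒ W
n=8: can move to 2, which is L ⇒ W
n=9: can move to 2, which is L ⇒ W
n=10: can move to 2, which is L ⇒ W
n=11: moves to 8(W), 5(W), 4(W), 3(W); every one is W ⇒ L
n=12: moves to 9(W), 6(W), 5(W), 4(W); every one is W ⇒ L
n=13: moves to 10(W), 7(W), 6(W), 5(W); every one is W ⇒ L
n=14: can move to 11, which is L ⇒ W
n=15: can move to 12, which is L ⇒ W
n=16: can move to 13, which is L ⇒ W
n=17: can move to 11, which is L ⇒ W
n=18: can move to 12, which is L ⇒ W
From 18, the L positions reachable in one move are: 12, 11. Any move reaching one of these is winning.

Remove 6, leaving 12.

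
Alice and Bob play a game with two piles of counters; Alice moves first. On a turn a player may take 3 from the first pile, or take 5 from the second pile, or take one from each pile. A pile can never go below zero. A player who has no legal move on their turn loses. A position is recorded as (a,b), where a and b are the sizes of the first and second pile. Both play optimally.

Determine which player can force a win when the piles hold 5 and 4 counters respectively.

Alice wins.

Build the W/L table. Terminal = L. A non-terminal position is W if it has a move to some L; otherwise it is L.
No move ever increases a pile, so every position that can arise here has a ≤ 5 and b ≤ 4; it is enough to label the cells with 0 ≤ a ≤ 5 and 0 ≤ b ≤ 4.
Every move lowers a or b (never raises either), so fill the grid row by row in increasing a, and left to right within a row: each cell's successors are then already labelled.
      b=0  b=1  b=2  b=3  b=4
a=0:    L    L    L    L    L
a=1:    L    W    W    W    W
a=2:    L    W    L    L    L
a=3:    W    W    W    W    W
a=4:    W    L    L    L    L
a=5:    W    L    W    W    W
Cells with no legal move (terminal, hence L): (0,0), (0,1), (0,2), (0,3), (0,4), (1,0), (2,0).
The remaining L cells, each justified by listing all of its moves:
(2,2): →(1,1)(W) only, which is W, so L
(2,3): →(1,2)(W) only, which is W, so L
(2,4): →(1,3)(W) only, which is W, so L
(4,1): →(1,1)(W), (3,0)(W) — all W, so L
(4,2): →(1,2)(W), (3,1)(W) — all W, so L
(4,3): →(1,3)(W), (3,2)(W) — all W, so L
(4,4): →(1,4)(W), (3,3)(W) — all W, so L
(5,1): →(2,1)(W), (4,0)(W) — all W, so L
Every other cell has at least one move into one of the L cells above, so it is W.
The starting position (5,4) is W: Alice should move to (2,4), handing over an L position.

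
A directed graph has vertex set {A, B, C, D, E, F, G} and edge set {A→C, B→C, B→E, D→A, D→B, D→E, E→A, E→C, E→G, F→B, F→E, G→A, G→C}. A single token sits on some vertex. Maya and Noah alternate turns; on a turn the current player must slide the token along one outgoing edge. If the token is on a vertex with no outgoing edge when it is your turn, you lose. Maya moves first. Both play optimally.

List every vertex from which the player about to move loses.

Positions with no move are L. A position that does have a move is losing for the player to move precisely when every available move leads to a winning position for the opponent. Fill in the labels:
Every edge goes from a vertex to one that appears earlier in the order C, A, G, E, B, D, F, so processing vertices in that order labels each vertex after all of its successors.
C: no outgoing edge → L
A: reaches L-position C → W
G: reaches L-position C → W
E: reaches L-position C → W
B: reaches L-position C → W
D: only reaches B(W), E(W), A(W), all W → L
F: only reaches B(W), E(W), all W → L
The losing starting vertices are exactly the entries labelled L in this table (3 of them).

C, D, F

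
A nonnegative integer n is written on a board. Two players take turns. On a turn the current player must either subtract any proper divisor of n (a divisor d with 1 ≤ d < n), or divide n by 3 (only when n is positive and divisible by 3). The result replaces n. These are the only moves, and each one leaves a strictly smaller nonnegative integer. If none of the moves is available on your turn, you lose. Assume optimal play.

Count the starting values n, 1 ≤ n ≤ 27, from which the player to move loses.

Label each position W (a win for the player to move) or L (a loss). A position with no legal move is L; any other position is W exactly when some move reaches an L, and L when every move reaches a W.
n=0: no move → L
n=1: no move → L
n=2: reaches L-position 1 → W
n=3: reaches L-position 1 → W
n=4: only reaches 2(W), 3(W), all W → L
n=5: reaches L-position 4 → W
n=6: reaches L-position 4 → W
n=7: only reaches 6(W), which is W → L
n=8: reaches L-position 4 → W
n=9: only reaches 3(W), 6(W), 8(W), all W → L
n=10: reaches L-position 9 → W
n=11: only reaches 10(W), which is W → L
n=12: reaches L-position 4 → W
n=13: only reaches 12(W), which is W → L
n=14: reaches L-position 7 → W
n=15: only reaches 5(W), 10(W), 12(W), 14(W), all W → L
n=16: reaches L-position 15 → W
n=17: only reaches 16(W), which is W → L
n=18: reaches L-position 9 → W
n=19: only reaches 18(W), which is W → L
n=20: reaches L-position 15 → W
n=21: reaches L-position 7 → W
n=22: reaches L-position 11 → W
n=23: only reaches 22(W), which is W → L
n=24: reaches L-position 23 → W
n=25: only reaches 20(W), 24(W), all W → L
n=26: reaches L-position 13 → W
n=27: reaches L-position 9 → W
L entries with 1 ≤ n ≤ 27 (n=0 is outside the asked range and is not counted): n = 1, 4, 7, 9, 11, 13, 15, 17, 19, 23, 25; that makes 11.

11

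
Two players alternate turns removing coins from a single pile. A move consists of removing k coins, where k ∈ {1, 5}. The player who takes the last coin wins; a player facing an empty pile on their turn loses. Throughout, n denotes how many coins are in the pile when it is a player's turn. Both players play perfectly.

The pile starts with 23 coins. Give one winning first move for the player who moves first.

Classify positions by backward induction: terminal positions (no move available) are L. From any other position, the mover wins iff some move reaches an L.
n=0: no move → L
n=1: W (go to 0, an L position)
n=2: L (sole option 1(W) is W)
n=3: W (go to 2, an L position)
n=4: L (sole option 3(W) is W)
n=5: W (go to 4, an L position)
n=6: L (options 5(W), 1(W) are all W)
n=7: W (go to 6, an L position)
n=8: L (options 7(W), 3(W) are all W)
n=9: W (go to 8, an L position)
n=10: L (options 9(W), 5(W) are all W)
n=11: W (go to 10, an L position)
n=12: L (options 11(W), 7(W) are all W)
n=13: W (go to 12, an L position)
n=14: L (options 13(W), 9(W) are all W)
n=15: W (go to 14, an L position)
n=16: L (options 15(W), 11(W) are all W)
n=17: W (go to 16, an L position)
n=18: L (options 17(W), 13(W) are all W)
n=19: W (go to 18, an L position)
n=20: L (options 19(W), 15(W) are all W)
n=21: W (go to 20, an L position)
n=22: L (options 21(W), 17(W) are all W)
n=23: W (go to 22, an L position)
From 23, the L positions reachable in one move are: 22, 18. Any move reaching one of these is winning.

Remove 1, leaving 22.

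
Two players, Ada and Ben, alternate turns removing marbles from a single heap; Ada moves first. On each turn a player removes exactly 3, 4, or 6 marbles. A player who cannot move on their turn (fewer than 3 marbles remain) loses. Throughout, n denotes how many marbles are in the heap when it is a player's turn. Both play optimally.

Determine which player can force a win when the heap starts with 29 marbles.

Build the W/L table. Terminal = L. A non-terminal position is W if it has a move to some L; otherwise it is L.
n=0: no move → L
n=1: no move → L
n=2: no move → L
n=3: →0(L), so W
n=4: →1(L), so W
n=5: →2(L), so W
n=6: →2(L), so W
n=7: →1(L), so W
n=8: →2(L), so W
n=9: →6(W), 5(W), 3(W) — all W, so L
n=10: →7(W), 6(W), 4(W) — all W, so L
n=11: →8(W), 7(W), 5(W) — all W, so L
n=12: →9(L), so W
n=13: →10(L), so W
n=14: →11(L), so W
n=15: →11(L), so W
n=16: →10(L), so W
n=17: →11(L), so W
n=18: →15(W), 14(W), 12(W) — all W, so L
n=19: →16(W), 15(W), 13(W) — all W, so L
n=20: →17(W), 16(W), 14(W) — all W, so L
n=21: →18(L), so W
n=22: →19(L), so W
n=23: →20(L), so W
n=24: →20(L), so W
n=25: →19(L), so W
n=26: →20(L), so W
n=27: →24(W), 23(W), 21(W) — all W, so L
n=28: →25(W), 24(W), 22(W) — all W, so L
n=29: →26(W), 25(W), 23(W) — all W, so L
The starting position 29 is L: whatever Ada does, the opponent receives a W position.

Ben wins.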